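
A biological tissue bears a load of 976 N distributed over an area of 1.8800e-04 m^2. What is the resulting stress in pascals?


stress = F / A
stress = 976 / 1.8800e-04
stress = 5.1915e+06


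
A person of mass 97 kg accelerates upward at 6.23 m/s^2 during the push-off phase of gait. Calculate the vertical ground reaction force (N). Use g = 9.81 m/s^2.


GRF = m * (g + a)
GRF = 97 * (9.81 + 6.23)
GRF = 97 * 16.0400
GRF = 1555.8800


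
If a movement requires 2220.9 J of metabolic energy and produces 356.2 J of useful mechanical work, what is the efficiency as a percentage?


eta = (W_mech / E_meta) * 100
eta = (356.2 / 2220.9) * 100
ratio = 0.1604
eta = 16.0385


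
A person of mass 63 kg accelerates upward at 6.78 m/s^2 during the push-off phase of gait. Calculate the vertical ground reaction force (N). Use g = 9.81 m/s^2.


GRF = m * (g + a)
GRF = 63 * (9.81 + 6.78)
GRF = 63 * 16.5900
GRF = 1045.1700


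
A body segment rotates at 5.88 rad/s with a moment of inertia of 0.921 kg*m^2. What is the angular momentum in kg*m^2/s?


L = I * omega
L = 0.921 * 5.88
L = 5.4155


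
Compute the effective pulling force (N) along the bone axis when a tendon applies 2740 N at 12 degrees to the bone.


F_eff = F_tendon * cos(theta)
theta = 12 deg = 0.2094 rad
cos(theta) = 0.9781
F_eff = 2740 * 0.9781
F_eff = 2680.1244


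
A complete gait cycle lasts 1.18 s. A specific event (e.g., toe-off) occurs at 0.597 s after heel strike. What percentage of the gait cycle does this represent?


pct = (event_time / cycle_time) * 100
pct = (0.597 / 1.18) * 100
ratio = 0.5059
pct = 50.5932


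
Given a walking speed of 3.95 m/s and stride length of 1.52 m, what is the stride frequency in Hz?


f = v / stride_length
f = 3.95 / 1.52
f = 2.5987


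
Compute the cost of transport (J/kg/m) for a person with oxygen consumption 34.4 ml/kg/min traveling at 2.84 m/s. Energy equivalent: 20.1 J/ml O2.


Power per kg = VO2 * 20.1 / 60
Power per kg = 34.4 * 20.1 / 60 = 11.5240 W/kg
Cost = power_per_kg / speed
Cost = 11.5240 / 2.84
Cost = 4.0577


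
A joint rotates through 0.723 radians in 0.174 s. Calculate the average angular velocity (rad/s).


omega = delta_theta / delta_t
omega = 0.723 / 0.174
omega = 4.1552


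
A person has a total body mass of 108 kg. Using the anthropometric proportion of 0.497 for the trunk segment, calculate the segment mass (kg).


m_segment = body_mass * fraction
m_segment = 108 * 0.497
m_segment = 53.6760


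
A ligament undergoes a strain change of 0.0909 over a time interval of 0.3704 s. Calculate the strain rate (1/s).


strain_rate = delta_strain / delta_t
strain_rate = 0.0909 / 0.3704
strain_rate = 0.2454


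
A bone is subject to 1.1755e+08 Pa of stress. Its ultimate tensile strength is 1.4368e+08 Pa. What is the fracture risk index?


FRI = applied / ultimate
FRI = 1.1755e+08 / 1.4368e+08
FRI = 0.8181


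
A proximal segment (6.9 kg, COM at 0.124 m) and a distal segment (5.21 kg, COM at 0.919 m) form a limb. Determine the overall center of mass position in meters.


COM = (m1*x1 + m2*x2) / (m1 + m2)
COM = (6.9*0.124 + 5.21*0.919) / (6.9 + 5.21)
Numerator = 5.6436
Denominator = 12.1100
COM = 0.4660


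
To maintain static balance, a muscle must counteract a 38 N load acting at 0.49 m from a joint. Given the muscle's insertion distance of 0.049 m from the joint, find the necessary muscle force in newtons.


F_muscle = W * d_load / d_muscle
F_muscle = 38 * 0.49 / 0.049
Numerator = 18.6200
F_muscle = 380.0000


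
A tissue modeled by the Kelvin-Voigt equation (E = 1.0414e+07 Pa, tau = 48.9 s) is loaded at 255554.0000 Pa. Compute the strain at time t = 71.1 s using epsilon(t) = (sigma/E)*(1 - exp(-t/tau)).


epsilon(t) = (sigma/E) * (1 - exp(-t/tau))
sigma/E = 255554.0000 / 1.0414e+07 = 0.0245
exp(-t/tau) = exp(-71.1 / 48.9) = 0.2336
epsilon = 0.0245 * (1 - 0.2336)
epsilon = 0.0188


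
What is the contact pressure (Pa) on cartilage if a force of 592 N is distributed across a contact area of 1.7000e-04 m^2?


P = F / A
P = 592 / 1.7000e-04
P = 3.4824e+06


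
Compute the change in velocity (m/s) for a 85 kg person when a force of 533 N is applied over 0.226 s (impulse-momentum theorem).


J = F * dt = 533 * 0.226 = 120.4580 N*s
delta_v = J / m
delta_v = 120.4580 / 85
delta_v = 1.4172


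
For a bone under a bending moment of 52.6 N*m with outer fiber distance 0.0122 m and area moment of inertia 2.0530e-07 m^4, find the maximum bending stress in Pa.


sigma = M * c / I
sigma = 52.6 * 0.0122 / 2.0530e-07
M * c = 0.6417
sigma = 3.1258e+06


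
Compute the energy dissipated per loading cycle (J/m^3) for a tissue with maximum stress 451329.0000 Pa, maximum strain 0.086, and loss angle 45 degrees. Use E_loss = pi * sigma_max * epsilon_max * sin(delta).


E_loss = pi * sigma_max * epsilon_max * sin(delta)
delta = 45 deg = 0.7854 rad
sin(delta) = 0.7071
E_loss = pi * 451329.0000 * 0.086 * 0.7071
E_loss = 86223.6823


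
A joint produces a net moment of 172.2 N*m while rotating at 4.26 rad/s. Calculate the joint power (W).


P = M * omega
P = 172.2 * 4.26
P = 733.5720


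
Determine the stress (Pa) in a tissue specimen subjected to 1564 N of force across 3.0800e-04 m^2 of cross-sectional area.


stress = F / A
stress = 1564 / 3.0800e-04
stress = 5.0779e+06


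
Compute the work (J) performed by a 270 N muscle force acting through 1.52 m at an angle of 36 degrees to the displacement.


W = F * d * cos(theta)
theta = 36 deg = 0.6283 rad
cos(theta) = 0.8090
W = 270 * 1.52 * 0.8090
W = 332.0206


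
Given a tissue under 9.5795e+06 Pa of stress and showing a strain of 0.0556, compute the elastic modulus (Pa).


E = stress / strain
E = 9.5795e+06 / 0.0556
E = 1.7229e+08


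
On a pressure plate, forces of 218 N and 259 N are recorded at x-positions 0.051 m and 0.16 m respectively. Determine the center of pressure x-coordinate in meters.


COP_x = (F1*x1 + F2*x2) / (F1 + F2)
COP_x = (218*0.051 + 259*0.16) / (218 + 259)
Numerator = 52.5580
Denominator = 477
COP_x = 0.1102


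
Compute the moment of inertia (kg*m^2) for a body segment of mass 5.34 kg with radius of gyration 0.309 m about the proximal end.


I = m * k^2
I = 5.34 * 0.309^2
k^2 = 0.0955
I = 0.5099


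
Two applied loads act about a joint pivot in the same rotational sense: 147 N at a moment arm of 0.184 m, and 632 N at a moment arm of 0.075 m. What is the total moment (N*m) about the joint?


M = F1 * d1 + F2 * d2
M = 147 * 0.184 + 632 * 0.075
M = 27.0480 + 47.4000
M = 74.4480


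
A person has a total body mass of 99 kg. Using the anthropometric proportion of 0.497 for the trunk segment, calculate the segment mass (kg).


m_segment = body_mass * fraction
m_segment = 99 * 0.497
m_segment = 49.2030


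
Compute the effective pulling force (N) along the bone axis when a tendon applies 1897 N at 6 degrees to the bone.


F_eff = F_tendon * cos(theta)
theta = 6 deg = 0.1047 rad
cos(theta) = 0.9945
F_eff = 1897 * 0.9945
F_eff = 1886.6080


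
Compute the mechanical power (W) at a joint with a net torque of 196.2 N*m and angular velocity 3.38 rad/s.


P = M * omega
P = 196.2 * 3.38
P = 663.1560


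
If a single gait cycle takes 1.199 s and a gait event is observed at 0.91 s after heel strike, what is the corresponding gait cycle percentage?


pct = (event_time / cycle_time) * 100
pct = (0.91 / 1.199) * 100
ratio = 0.7590
pct = 75.8966


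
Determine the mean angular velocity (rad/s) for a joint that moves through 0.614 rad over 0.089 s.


omega = delta_theta / delta_t
omega = 0.614 / 0.089
omega = 6.8989


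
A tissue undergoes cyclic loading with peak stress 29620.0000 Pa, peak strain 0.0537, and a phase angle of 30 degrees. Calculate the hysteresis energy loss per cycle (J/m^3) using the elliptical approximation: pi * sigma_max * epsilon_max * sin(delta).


E_loss = pi * sigma_max * epsilon_max * sin(delta)
delta = 30 deg = 0.5236 rad
sin(delta) = 0.5000
E_loss = pi * 29620.0000 * 0.0537 * 0.5000
E_loss = 2498.4992


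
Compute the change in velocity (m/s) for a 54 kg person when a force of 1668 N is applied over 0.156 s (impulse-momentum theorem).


J = F * dt = 1668 * 0.156 = 260.2080 N*s
delta_v = J / m
delta_v = 260.2080 / 54
delta_v = 4.8187


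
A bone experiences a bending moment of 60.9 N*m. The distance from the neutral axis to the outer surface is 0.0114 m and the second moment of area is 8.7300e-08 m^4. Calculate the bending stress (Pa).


sigma = M * c / I
sigma = 60.9 * 0.0114 / 8.7300e-08
M * c = 0.6943
sigma = 7.9526e+06


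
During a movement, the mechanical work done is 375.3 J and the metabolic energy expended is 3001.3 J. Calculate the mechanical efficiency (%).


eta = (W_mech / E_meta) * 100
eta = (375.3 / 3001.3) * 100
ratio = 0.1250
eta = 12.5046


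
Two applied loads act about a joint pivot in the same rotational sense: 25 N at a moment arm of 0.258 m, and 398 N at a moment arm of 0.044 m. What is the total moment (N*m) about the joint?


M = F1 * d1 + F2 * d2
M = 25 * 0.258 + 398 * 0.044
M = 6.4500 + 17.5120
M = 23.9620


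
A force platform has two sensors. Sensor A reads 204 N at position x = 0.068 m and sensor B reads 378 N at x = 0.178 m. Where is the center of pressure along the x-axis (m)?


COP_x = (F1*x1 + F2*x2) / (F1 + F2)
COP_x = (204*0.068 + 378*0.178) / (204 + 378)
Numerator = 81.1560
Denominator = 582
COP_x = 0.1394


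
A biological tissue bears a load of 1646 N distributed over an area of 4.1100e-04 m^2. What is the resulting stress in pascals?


stress = F / A
stress = 1646 / 4.1100e-04
stress = 4.0049e+06


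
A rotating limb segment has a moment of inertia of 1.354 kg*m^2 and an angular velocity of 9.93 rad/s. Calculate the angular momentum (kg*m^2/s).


L = I * omega
L = 1.354 * 9.93
L = 13.4452


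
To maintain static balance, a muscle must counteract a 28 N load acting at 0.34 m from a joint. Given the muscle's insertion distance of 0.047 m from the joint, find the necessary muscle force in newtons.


F_muscle = W * d_load / d_muscle
F_muscle = 28 * 0.34 / 0.047
Numerator = 9.5200
F_muscle = 202.5532


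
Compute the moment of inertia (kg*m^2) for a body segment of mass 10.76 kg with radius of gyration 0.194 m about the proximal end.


I = m * k^2
I = 10.76 * 0.194^2
k^2 = 0.0376
I = 0.4050


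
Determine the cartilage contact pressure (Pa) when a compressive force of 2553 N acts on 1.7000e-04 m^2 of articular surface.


P = F / A
P = 2553 / 1.7000e-04
P = 1.5018e+07


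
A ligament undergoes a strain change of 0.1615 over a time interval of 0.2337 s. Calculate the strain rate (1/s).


strain_rate = delta_strain / delta_t
strain_rate = 0.1615 / 0.2337
strain_rate = 0.6911


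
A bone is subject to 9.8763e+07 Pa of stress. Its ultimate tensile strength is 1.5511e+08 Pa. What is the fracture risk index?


FRI = applied / ultimate
FRI = 9.8763e+07 / 1.5511e+08
FRI = 0.6367


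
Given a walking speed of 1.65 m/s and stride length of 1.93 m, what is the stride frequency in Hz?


f = v / stride_length
f = 1.65 / 1.93
f = 0.8549


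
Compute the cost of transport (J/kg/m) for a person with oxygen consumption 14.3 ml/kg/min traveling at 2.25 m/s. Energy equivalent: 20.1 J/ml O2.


Power per kg = VO2 * 20.1 / 60
Power per kg = 14.3 * 20.1 / 60 = 4.7905 W/kg
Cost = power_per_kg / speed
Cost = 4.7905 / 2.25
Cost = 2.1291


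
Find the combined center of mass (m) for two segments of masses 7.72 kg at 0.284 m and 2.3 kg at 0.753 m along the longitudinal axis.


COM = (m1*x1 + m2*x2) / (m1 + m2)
COM = (7.72*0.284 + 2.3*0.753) / (7.72 + 2.3)
Numerator = 3.9244
Denominator = 10.0200
COM = 0.3917


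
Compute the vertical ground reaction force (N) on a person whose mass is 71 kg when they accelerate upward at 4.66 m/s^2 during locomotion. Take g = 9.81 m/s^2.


GRF = m * (g + a)
GRF = 71 * (9.81 + 4.66)
GRF = 71 * 14.4700
GRF = 1027.3700


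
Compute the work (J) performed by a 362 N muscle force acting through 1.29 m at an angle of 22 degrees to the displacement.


W = F * d * cos(theta)
theta = 22 deg = 0.3840 rad
cos(theta) = 0.9272
W = 362 * 1.29 * 0.9272
W = 432.9763


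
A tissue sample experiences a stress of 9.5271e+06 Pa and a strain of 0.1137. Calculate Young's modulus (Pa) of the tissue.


E = stress / strain
E = 9.5271e+06 / 0.1137
E = 8.3792e+07


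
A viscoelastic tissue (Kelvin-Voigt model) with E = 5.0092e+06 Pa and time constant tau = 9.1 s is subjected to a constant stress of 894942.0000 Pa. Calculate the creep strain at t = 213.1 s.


epsilon(t) = (sigma/E) * (1 - exp(-t/tau))
sigma/E = 894942.0000 / 5.0092e+06 = 0.1787
exp(-t/tau) = exp(-213.1 / 9.1) = 6.7589e-11
epsilon = 0.1787 * (1 - 6.7589e-11)
epsilon = 0.1787


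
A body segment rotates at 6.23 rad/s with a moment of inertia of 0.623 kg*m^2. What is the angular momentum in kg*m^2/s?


L = I * omega
L = 0.623 * 6.23
L = 3.8813


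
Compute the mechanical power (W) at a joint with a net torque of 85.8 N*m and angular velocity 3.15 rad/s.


P = M * omega
P = 85.8 * 3.15
P = 270.2700


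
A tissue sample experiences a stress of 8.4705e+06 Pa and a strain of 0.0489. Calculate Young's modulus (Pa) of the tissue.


E = stress / strain
E = 8.4705e+06 / 0.0489
E = 1.7322e+08


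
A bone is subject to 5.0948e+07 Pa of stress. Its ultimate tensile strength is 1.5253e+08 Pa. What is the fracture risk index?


FRI = applied / ultimate
FRI = 5.0948e+07 / 1.5253e+08
FRI = 0.3340


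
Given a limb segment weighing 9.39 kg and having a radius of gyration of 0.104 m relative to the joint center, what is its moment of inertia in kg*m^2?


I = m * k^2
I = 9.39 * 0.104^2
k^2 = 0.0108
I = 0.1016


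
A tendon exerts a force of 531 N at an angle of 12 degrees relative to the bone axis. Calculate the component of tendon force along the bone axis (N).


F_eff = F_tendon * cos(theta)
theta = 12 deg = 0.2094 rad
cos(theta) = 0.9781
F_eff = 531 * 0.9781
F_eff = 519.3964


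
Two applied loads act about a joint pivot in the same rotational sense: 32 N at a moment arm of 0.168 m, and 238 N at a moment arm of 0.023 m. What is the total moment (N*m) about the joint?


M = F1 * d1 + F2 * d2
M = 32 * 0.168 + 238 * 0.023
M = 5.3760 + 5.4740
M = 10.8500


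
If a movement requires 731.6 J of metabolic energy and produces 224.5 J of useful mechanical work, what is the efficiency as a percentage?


eta = (W_mech / E_meta) * 100
eta = (224.5 / 731.6) * 100
ratio = 0.3069
eta = 30.6862


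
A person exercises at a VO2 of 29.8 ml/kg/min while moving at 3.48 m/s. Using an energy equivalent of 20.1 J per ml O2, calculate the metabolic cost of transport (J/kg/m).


Power per kg = VO2 * 20.1 / 60
Power per kg = 29.8 * 20.1 / 60 = 9.9830 W/kg
Cost = power_per_kg / speed
Cost = 9.9830 / 3.48
Cost = 2.8687


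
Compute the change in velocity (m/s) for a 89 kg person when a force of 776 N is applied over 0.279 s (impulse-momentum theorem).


J = F * dt = 776 * 0.279 = 216.5040 N*s
delta_v = J / m
delta_v = 216.5040 / 89
delta_v = 2.4326


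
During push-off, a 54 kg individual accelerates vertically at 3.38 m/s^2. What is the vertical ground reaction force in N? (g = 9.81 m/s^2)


GRF = m * (g + a)
GRF = 54 * (9.81 + 3.38)
GRF = 54 * 13.1900
GRF = 712.2600


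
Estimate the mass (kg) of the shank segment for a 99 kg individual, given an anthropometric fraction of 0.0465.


m_segment = body_mass * fraction
m_segment = 99 * 0.0465
m_segment = 4.6035


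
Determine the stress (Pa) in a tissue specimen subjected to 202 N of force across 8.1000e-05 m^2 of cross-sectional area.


stress = F / A
stress = 202 / 8.1000e-05
stress = 2.4938e+06


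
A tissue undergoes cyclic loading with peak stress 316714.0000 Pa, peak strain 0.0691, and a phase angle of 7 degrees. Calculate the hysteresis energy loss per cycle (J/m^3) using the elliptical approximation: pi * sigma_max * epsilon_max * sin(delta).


E_loss = pi * sigma_max * epsilon_max * sin(delta)
delta = 7 deg = 0.1222 rad
sin(delta) = 0.1219
E_loss = pi * 316714.0000 * 0.0691 * 0.1219
E_loss = 8378.9510


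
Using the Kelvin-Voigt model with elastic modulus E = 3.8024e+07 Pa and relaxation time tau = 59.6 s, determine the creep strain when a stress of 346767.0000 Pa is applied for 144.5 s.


epsilon(t) = (sigma/E) * (1 - exp(-t/tau))
sigma/E = 346767.0000 / 3.8024e+07 = 0.0091
exp(-t/tau) = exp(-144.5 / 59.6) = 0.0885
epsilon = 0.0091 * (1 - 0.0885)
epsilon = 0.0083


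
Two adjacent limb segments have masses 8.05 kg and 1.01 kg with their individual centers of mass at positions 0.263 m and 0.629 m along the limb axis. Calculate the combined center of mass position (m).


COM = (m1*x1 + m2*x2) / (m1 + m2)
COM = (8.05*0.263 + 1.01*0.629) / (8.05 + 1.01)
Numerator = 2.7524
Denominator = 9.0600
COM = 0.3038


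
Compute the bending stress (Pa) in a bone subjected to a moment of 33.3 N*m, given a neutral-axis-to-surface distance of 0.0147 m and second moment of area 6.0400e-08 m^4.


sigma = M * c / I
sigma = 33.3 * 0.0147 / 6.0400e-08
M * c = 0.4895
sigma = 8.1045e+06


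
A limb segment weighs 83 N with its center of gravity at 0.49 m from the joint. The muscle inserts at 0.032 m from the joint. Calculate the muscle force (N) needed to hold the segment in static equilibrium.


F_muscle = W * d_load / d_muscle
F_muscle = 83 * 0.49 / 0.032
Numerator = 40.6700
F_muscle = 1270.9375


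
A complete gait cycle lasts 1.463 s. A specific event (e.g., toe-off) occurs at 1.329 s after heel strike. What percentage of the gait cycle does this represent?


pct = (event_time / cycle_time) * 100
pct = (1.329 / 1.463) * 100
ratio = 0.9084
pct = 90.8407


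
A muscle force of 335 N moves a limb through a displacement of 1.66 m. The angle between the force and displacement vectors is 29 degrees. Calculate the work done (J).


W = F * d * cos(theta)
theta = 29 deg = 0.5061 rad
cos(theta) = 0.8746
W = 335 * 1.66 * 0.8746
W = 486.3760


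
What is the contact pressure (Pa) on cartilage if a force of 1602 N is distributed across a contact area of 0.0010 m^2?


P = F / A
P = 1602 / 0.0010
P = 1.6020e+06


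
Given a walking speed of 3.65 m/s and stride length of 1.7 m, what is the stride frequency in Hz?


f = v / stride_length
f = 3.65 / 1.7
f = 2.1471


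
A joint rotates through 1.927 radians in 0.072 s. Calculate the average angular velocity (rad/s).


omega = delta_theta / delta_t
omega = 1.927 / 0.072
omega = 26.7639


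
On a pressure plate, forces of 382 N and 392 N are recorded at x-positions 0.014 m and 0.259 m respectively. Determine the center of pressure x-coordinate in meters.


COP_x = (F1*x1 + F2*x2) / (F1 + F2)
COP_x = (382*0.014 + 392*0.259) / (382 + 392)
Numerator = 106.8760
Denominator = 774
COP_x = 0.1381


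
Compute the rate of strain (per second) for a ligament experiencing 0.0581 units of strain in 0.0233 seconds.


strain_rate = delta_strain / delta_t
strain_rate = 0.0581 / 0.0233
strain_rate = 2.4936


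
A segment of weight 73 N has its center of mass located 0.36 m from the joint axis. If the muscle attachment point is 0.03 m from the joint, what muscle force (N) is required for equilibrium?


F_muscle = W * d_load / d_muscle
F_muscle = 73 * 0.36 / 0.03
Numerator = 26.2800
F_muscle = 876.0000


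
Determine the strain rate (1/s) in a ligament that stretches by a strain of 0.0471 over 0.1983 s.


strain_rate = delta_strain / delta_t
strain_rate = 0.0471 / 0.1983
strain_rate = 0.2375


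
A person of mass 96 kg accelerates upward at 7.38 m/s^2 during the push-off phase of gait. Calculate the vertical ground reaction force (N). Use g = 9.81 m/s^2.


GRF = m * (g + a)
GRF = 96 * (9.81 + 7.38)
GRF = 96 * 17.1900
GRF = 1650.2400


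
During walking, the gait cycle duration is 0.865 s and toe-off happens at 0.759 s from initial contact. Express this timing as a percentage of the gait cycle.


pct = (event_time / cycle_time) * 100
pct = (0.759 / 0.865) * 100
ratio = 0.8775
pct = 87.7457


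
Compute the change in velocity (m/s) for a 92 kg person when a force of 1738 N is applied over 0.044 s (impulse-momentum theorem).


J = F * dt = 1738 * 0.044 = 76.4720 N*s
delta_v = J / m
delta_v = 76.4720 / 92
delta_v = 0.8312


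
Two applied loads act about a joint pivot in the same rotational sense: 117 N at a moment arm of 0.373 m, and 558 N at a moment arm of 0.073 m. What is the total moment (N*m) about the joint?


M = F1 * d1 + F2 * d2
M = 117 * 0.373 + 558 * 0.073
M = 43.6410 + 40.7340
M = 84.3750


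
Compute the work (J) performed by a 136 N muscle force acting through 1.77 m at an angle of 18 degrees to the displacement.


W = F * d * cos(theta)
theta = 18 deg = 0.3142 rad
cos(theta) = 0.9511
W = 136 * 1.77 * 0.9511
W = 228.9383


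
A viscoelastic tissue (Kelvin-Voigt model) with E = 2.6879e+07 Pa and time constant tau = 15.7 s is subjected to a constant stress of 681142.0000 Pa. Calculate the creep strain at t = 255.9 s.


epsilon(t) = (sigma/E) * (1 - exp(-t/tau))
sigma/E = 681142.0000 / 2.6879e+07 = 0.0253
exp(-t/tau) = exp(-255.9 / 15.7) = 8.3421e-08
epsilon = 0.0253 * (1 - 8.3421e-08)
epsilon = 0.0253


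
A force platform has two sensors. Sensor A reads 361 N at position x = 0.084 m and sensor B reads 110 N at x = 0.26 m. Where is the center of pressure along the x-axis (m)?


COP_x = (F1*x1 + F2*x2) / (F1 + F2)
COP_x = (361*0.084 + 110*0.26) / (361 + 110)
Numerator = 58.9240
Denominator = 471
COP_x = 0.1251


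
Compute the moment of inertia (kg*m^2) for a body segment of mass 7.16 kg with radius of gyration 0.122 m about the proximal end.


I = m * k^2
I = 7.16 * 0.122^2
k^2 = 0.0149
I = 0.1066


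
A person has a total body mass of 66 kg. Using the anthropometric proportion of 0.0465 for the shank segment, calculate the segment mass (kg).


m_segment = body_mass * fraction
m_segment = 66 * 0.0465
m_segment = 3.0690


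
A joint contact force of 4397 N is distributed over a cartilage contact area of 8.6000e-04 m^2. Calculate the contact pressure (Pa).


P = F / A
P = 4397 / 8.6000e-04
P = 5.1128e+06


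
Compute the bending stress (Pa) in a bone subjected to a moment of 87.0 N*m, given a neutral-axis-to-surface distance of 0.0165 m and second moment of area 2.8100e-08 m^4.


sigma = M * c / I
sigma = 87.0 * 0.0165 / 2.8100e-08
M * c = 1.4355
sigma = 5.1085e+07


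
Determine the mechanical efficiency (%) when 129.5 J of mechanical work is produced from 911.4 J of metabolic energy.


eta = (W_mech / E_meta) * 100
eta = (129.5 / 911.4) * 100
ratio = 0.1421
eta = 14.2089


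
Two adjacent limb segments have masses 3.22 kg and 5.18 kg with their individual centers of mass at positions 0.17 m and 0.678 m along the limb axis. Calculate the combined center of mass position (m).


COM = (m1*x1 + m2*x2) / (m1 + m2)
COM = (3.22*0.17 + 5.18*0.678) / (3.22 + 5.18)
Numerator = 4.0594
Denominator = 8.4000
COM = 0.4833


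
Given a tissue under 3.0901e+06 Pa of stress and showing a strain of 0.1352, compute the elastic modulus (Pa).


E = stress / strain
E = 3.0901e+06 / 0.1352
E = 2.2856e+07


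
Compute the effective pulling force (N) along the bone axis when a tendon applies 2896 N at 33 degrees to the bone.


F_eff = F_tendon * cos(theta)
theta = 33 deg = 0.5760 rad
cos(theta) = 0.8387
F_eff = 2896 * 0.8387
F_eff = 2428.7900


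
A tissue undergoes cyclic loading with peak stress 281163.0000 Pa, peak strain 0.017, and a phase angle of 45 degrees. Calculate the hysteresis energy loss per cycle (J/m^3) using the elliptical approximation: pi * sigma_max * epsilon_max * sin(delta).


E_loss = pi * sigma_max * epsilon_max * sin(delta)
delta = 45 deg = 0.7854 rad
sin(delta) = 0.7071
E_loss = pi * 281163.0000 * 0.017 * 0.7071
E_loss = 10617.9815


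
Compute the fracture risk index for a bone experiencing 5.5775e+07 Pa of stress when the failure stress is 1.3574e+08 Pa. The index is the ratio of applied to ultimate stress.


FRI = applied / ultimate
FRI = 5.5775e+07 / 1.3574e+08
FRI = 0.4109


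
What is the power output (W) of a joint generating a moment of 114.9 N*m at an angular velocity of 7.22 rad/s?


P = M * omega
P = 114.9 * 7.22
P = 829.5780


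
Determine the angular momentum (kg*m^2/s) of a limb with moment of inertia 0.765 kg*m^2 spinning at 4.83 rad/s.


L = I * omega
L = 0.765 * 4.83
L = 3.6949


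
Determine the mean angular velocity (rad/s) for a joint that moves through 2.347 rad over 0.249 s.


omega = delta_theta / delta_t
omega = 2.347 / 0.249
omega = 9.4257


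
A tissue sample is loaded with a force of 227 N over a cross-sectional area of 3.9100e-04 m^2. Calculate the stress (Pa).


stress = F / A
stress = 227 / 3.9100e-04
stress = 580562.6598


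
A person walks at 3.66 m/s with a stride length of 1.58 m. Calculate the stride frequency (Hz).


f = v / stride_length
f = 3.66 / 1.58
f = 2.3165


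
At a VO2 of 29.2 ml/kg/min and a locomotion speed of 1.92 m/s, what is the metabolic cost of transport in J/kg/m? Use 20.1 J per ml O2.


Power per kg = VO2 * 20.1 / 60
Power per kg = 29.2 * 20.1 / 60 = 9.7820 W/kg
Cost = power_per_kg / speed
Cost = 9.7820 / 1.92
Cost = 5.0948


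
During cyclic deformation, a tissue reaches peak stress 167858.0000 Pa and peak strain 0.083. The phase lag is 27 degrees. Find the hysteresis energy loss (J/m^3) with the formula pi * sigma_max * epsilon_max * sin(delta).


E_loss = pi * sigma_max * epsilon_max * sin(delta)
delta = 27 deg = 0.4712 rad
sin(delta) = 0.4540
E_loss = pi * 167858.0000 * 0.083 * 0.4540
E_loss = 19870.8651


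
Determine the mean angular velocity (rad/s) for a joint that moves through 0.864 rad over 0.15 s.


omega = delta_theta / delta_t
omega = 0.864 / 0.15
omega = 5.7600


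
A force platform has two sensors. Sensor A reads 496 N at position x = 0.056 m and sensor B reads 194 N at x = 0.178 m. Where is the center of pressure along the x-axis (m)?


COP_x = (F1*x1 + F2*x2) / (F1 + F2)
COP_x = (496*0.056 + 194*0.178) / (496 + 194)
Numerator = 62.3080
Denominator = 690
COP_x = 0.0903


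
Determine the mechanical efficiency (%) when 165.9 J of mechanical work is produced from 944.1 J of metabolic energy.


eta = (W_mech / E_meta) * 100
eta = (165.9 / 944.1) * 100
ratio = 0.1757
eta = 17.5723


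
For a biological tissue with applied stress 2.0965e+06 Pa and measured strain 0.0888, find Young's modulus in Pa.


E = stress / strain
E = 2.0965e+06 / 0.0888
E = 2.3609e+07


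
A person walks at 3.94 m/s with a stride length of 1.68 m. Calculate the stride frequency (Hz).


f = v / stride_length
f = 3.94 / 1.68
f = 2.3452


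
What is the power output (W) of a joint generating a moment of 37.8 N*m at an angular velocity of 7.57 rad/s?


P = M * omega
P = 37.8 * 7.57
P = 286.1460


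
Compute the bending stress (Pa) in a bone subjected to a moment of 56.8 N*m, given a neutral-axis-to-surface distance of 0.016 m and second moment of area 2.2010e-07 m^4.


sigma = M * c / I
sigma = 56.8 * 0.016 / 2.2010e-07
M * c = 0.9088
sigma = 4.1290e+06


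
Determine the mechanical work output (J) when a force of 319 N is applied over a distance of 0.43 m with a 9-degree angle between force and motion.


W = F * d * cos(theta)
theta = 9 deg = 0.1571 rad
cos(theta) = 0.9877
W = 319 * 0.43 * 0.9877
W = 135.4812


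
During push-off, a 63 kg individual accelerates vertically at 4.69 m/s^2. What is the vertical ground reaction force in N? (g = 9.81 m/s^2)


GRF = m * (g + a)
GRF = 63 * (9.81 + 4.69)
GRF = 63 * 14.5000
GRF = 913.5000


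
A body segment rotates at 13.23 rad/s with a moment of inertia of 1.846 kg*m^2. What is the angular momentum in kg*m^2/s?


L = I * omega
L = 1.846 * 13.23
L = 24.4226


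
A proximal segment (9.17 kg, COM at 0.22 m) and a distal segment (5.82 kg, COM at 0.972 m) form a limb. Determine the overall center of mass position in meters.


COM = (m1*x1 + m2*x2) / (m1 + m2)
COM = (9.17*0.22 + 5.82*0.972) / (9.17 + 5.82)
Numerator = 7.6744
Denominator = 14.9900
COM = 0.5120


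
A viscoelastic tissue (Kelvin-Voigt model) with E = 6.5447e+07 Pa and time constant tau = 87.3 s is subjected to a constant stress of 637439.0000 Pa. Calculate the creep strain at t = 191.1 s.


epsilon(t) = (sigma/E) * (1 - exp(-t/tau))
sigma/E = 637439.0000 / 6.5447e+07 = 0.0097
exp(-t/tau) = exp(-191.1 / 87.3) = 0.1120
epsilon = 0.0097 * (1 - 0.1120)
epsilon = 0.0086


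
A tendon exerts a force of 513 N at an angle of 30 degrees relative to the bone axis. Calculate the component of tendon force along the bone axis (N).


F_eff = F_tendon * cos(theta)
theta = 30 deg = 0.5236 rad
cos(theta) = 0.8660
F_eff = 513 * 0.8660
F_eff = 444.2710


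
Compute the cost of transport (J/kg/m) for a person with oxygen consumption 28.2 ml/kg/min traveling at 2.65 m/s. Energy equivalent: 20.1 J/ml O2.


Power per kg = VO2 * 20.1 / 60
Power per kg = 28.2 * 20.1 / 60 = 9.4470 W/kg
Cost = power_per_kg / speed
Cost = 9.4470 / 2.65
Cost = 3.5649


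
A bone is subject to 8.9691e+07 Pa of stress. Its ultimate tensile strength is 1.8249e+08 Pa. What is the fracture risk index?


FRI = applied / ultimate
FRI = 8.9691e+07 / 1.8249e+08
FRI = 0.4915


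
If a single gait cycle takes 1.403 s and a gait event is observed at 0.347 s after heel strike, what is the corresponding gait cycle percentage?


pct = (event_time / cycle_time) * 100
pct = (0.347 / 1.403) * 100
ratio = 0.2473
pct = 24.7327


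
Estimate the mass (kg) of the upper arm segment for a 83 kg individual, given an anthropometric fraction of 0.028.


m_segment = body_mass * fraction
m_segment = 83 * 0.028
m_segment = 2.3240


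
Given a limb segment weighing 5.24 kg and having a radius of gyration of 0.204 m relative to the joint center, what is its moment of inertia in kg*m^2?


I = m * k^2
I = 5.24 * 0.204^2
k^2 = 0.0416
I = 0.2181


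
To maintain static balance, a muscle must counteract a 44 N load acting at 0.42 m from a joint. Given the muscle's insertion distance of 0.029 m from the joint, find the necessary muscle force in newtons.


F_muscle = W * d_load / d_muscle
F_muscle = 44 * 0.42 / 0.029
Numerator = 18.4800
F_muscle = 637.2414


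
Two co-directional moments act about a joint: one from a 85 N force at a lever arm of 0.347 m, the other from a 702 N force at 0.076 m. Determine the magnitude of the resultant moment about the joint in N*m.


M = F1 * d1 + F2 * d2
M = 85 * 0.347 + 702 * 0.076
M = 29.4950 + 53.3520
M = 82.8470


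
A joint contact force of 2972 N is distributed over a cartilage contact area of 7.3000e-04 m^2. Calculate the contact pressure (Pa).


P = F / A
P = 2972 / 7.3000e-04
P = 4.0712e+06


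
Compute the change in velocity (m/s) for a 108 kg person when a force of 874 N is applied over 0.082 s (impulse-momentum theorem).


J = F * dt = 874 * 0.082 = 71.6680 N*s
delta_v = J / m
delta_v = 71.6680 / 108
delta_v = 0.6636


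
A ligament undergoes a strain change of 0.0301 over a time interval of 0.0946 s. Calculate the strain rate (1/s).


strain_rate = delta_strain / delta_t
strain_rate = 0.0301 / 0.0946
strain_rate = 0.3182


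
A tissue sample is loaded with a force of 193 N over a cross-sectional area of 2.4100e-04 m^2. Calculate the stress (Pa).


stress = F / A
stress = 193 / 2.4100e-04
stress = 800829.8755


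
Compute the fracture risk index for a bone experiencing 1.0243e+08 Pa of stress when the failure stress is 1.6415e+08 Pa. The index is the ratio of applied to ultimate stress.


FRI = applied / ultimate
FRI = 1.0243e+08 / 1.6415e+08
FRI = 0.6240


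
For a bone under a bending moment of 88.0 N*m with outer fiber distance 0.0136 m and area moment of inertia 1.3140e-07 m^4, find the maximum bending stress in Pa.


sigma = M * c / I
sigma = 88.0 * 0.0136 / 1.3140e-07
M * c = 1.1968
sigma = 9.1081e+06


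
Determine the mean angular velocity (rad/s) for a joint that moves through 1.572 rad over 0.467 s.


omega = delta_theta / delta_t
omega = 1.572 / 0.467
omega = 3.3662


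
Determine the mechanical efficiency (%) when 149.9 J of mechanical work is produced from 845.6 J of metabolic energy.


eta = (W_mech / E_meta) * 100
eta = (149.9 / 845.6) * 100
ratio = 0.1773
eta = 17.7271


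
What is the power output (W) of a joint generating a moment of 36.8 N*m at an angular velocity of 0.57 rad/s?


P = M * omega
P = 36.8 * 0.57
P = 20.9760


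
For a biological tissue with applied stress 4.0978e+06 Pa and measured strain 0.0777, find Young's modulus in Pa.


E = stress / strain
E = 4.0978e+06 / 0.0777
E = 5.2739e+07


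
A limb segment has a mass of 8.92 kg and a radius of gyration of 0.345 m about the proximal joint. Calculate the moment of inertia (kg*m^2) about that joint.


I = m * k^2
I = 8.92 * 0.345^2
k^2 = 0.1190
I = 1.0617


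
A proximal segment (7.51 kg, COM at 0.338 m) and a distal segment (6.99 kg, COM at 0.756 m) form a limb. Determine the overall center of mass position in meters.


COM = (m1*x1 + m2*x2) / (m1 + m2)
COM = (7.51*0.338 + 6.99*0.756) / (7.51 + 6.99)
Numerator = 7.8228
Denominator = 14.5000
COM = 0.5395


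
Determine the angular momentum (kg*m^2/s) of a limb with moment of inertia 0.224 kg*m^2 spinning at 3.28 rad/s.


L = I * omega
L = 0.224 * 3.28
L = 0.7347


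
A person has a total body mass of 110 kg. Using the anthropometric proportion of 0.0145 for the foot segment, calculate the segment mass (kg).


m_segment = body_mass * fraction
m_segment = 110 * 0.0145
m_segment = 1.5950


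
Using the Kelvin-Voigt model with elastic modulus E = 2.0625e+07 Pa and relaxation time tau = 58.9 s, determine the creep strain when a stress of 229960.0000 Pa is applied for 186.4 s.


epsilon(t) = (sigma/E) * (1 - exp(-t/tau))
sigma/E = 229960.0000 / 2.0625e+07 = 0.0111
exp(-t/tau) = exp(-186.4 / 58.9) = 0.0422
epsilon = 0.0111 * (1 - 0.0422)
epsilon = 0.0107


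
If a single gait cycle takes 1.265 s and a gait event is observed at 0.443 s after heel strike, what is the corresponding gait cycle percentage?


pct = (event_time / cycle_time) * 100
pct = (0.443 / 1.265) * 100
ratio = 0.3502
pct = 35.0198


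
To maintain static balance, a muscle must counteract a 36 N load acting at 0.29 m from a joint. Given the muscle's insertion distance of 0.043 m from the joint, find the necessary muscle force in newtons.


F_muscle = W * d_load / d_muscle
F_muscle = 36 * 0.29 / 0.043
Numerator = 10.4400
F_muscle = 242.7907


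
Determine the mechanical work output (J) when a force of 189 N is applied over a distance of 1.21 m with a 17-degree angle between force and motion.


W = F * d * cos(theta)
theta = 17 deg = 0.2967 rad
cos(theta) = 0.9563
W = 189 * 1.21 * 0.9563
W = 218.6973


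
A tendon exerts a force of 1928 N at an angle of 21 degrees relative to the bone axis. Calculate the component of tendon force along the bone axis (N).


F_eff = F_tendon * cos(theta)
theta = 21 deg = 0.3665 rad
cos(theta) = 0.9336
F_eff = 1928 * 0.9336
F_eff = 1799.9431


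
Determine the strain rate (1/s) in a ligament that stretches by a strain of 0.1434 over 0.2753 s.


strain_rate = delta_strain / delta_t
strain_rate = 0.1434 / 0.2753
strain_rate = 0.5209


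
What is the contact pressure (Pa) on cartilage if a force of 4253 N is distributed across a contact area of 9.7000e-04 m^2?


P = F / A
P = 4253 / 9.7000e-04
P = 4.3845e+06


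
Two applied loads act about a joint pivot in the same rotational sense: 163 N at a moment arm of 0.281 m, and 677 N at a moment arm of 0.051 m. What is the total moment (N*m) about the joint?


M = F1 * d1 + F2 * d2
M = 163 * 0.281 + 677 * 0.051
M = 45.8030 + 34.5270
M = 80.3300


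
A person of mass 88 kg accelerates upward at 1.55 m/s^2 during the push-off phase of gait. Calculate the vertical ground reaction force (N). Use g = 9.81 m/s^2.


GRF = m * (g + a)
GRF = 88 * (9.81 + 1.55)
GRF = 88 * 11.3600
GRF = 999.6800


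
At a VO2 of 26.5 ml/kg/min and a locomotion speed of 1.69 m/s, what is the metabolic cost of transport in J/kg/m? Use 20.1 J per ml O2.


Power per kg = VO2 * 20.1 / 60
Power per kg = 26.5 * 20.1 / 60 = 8.8775 W/kg
Cost = power_per_kg / speed
Cost = 8.8775 / 1.69
Cost = 5.2530


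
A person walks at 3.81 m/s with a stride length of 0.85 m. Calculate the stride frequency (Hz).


f = v / stride_length
f = 3.81 / 0.85
f = 4.4824


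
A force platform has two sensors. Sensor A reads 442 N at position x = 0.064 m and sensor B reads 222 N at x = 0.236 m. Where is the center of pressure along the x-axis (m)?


COP_x = (F1*x1 + F2*x2) / (F1 + F2)
COP_x = (442*0.064 + 222*0.236) / (442 + 222)
Numerator = 80.6800
Denominator = 664
COP_x = 0.1215


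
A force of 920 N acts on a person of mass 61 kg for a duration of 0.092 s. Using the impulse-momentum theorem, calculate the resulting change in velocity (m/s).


J = F * dt = 920 * 0.092 = 84.6400 N*s
delta_v = J / m
delta_v = 84.6400 / 61
delta_v = 1.3875


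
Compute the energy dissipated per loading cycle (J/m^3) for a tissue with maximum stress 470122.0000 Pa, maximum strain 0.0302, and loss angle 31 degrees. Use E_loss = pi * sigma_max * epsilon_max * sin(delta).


E_loss = pi * sigma_max * epsilon_max * sin(delta)
delta = 31 deg = 0.5411 rad
sin(delta) = 0.5150
E_loss = pi * 470122.0000 * 0.0302 * 0.5150
E_loss = 22972.4189


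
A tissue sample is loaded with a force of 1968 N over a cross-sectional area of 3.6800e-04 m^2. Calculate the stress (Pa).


stress = F / A
stress = 1968 / 3.6800e-04
stress = 5.3478e+06


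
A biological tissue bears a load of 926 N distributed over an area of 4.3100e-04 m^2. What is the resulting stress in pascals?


stress = F / A
stress = 926 / 4.3100e-04
stress = 2.1485e+06


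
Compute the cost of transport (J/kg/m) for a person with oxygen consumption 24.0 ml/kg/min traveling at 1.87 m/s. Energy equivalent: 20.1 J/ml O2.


Power per kg = VO2 * 20.1 / 60
Power per kg = 24.0 * 20.1 / 60 = 8.0400 W/kg
Cost = power_per_kg / speed
Cost = 8.0400 / 1.87
Cost = 4.2995


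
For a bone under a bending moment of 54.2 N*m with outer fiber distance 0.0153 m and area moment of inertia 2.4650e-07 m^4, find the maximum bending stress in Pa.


sigma = M * c / I
sigma = 54.2 * 0.0153 / 2.4650e-07
M * c = 0.8293
sigma = 3.3641e+06


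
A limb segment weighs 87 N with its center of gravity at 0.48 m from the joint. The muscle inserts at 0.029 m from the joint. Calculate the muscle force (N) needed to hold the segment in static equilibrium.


F_muscle = W * d_load / d_muscle
F_muscle = 87 * 0.48 / 0.029
Numerator = 41.7600
F_muscle = 1440.0000


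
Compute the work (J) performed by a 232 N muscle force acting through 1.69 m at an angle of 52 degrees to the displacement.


W = F * d * cos(theta)
theta = 52 deg = 0.9076 rad
cos(theta) = 0.6157
W = 232 * 1.69 * 0.6157
W = 241.3886


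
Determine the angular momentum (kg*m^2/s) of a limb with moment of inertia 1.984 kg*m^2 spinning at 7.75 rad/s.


L = I * omega
L = 1.984 * 7.75
L = 15.3760


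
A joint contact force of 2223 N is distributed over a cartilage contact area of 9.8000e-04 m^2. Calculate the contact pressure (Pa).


P = F / A
P = 2223 / 9.8000e-04
P = 2.2684e+06


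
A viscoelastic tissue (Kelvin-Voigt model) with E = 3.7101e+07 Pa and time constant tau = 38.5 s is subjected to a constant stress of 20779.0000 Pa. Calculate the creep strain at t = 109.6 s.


epsilon(t) = (sigma/E) * (1 - exp(-t/tau))
sigma/E = 20779.0000 / 3.7101e+07 = 5.6007e-04
exp(-t/tau) = exp(-109.6 / 38.5) = 0.0580
epsilon = 5.6007e-04 * (1 - 0.0580)
epsilon = 5.2756e-04
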